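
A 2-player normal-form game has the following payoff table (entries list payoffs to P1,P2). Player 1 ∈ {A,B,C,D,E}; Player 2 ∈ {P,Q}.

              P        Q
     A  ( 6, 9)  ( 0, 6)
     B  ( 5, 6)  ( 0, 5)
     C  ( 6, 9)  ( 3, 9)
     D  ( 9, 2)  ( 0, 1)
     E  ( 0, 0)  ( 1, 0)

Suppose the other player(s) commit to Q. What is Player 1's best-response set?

BR_1 = {C}

u_1(A vs Q) = 0
u_1(B vs Q) = 0
u_1(C vs Q) = 3
u_1(D vs Q) = 0
u_1(E vs Q) = 1
max payoff 3 at {C}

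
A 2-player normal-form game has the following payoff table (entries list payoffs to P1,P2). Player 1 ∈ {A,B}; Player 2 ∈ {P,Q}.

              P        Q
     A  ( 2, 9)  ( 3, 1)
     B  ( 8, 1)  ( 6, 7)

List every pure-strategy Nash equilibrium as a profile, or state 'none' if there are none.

(A,P): not NE [P1→B gives 8>2]
(A,Q): not NE [P1→B gives 6>3; P2→P gives 9>1]
(B,P): not NE [P2→Q gives 7>1]
(B,Q): NE

Nash profiles: (B,Q)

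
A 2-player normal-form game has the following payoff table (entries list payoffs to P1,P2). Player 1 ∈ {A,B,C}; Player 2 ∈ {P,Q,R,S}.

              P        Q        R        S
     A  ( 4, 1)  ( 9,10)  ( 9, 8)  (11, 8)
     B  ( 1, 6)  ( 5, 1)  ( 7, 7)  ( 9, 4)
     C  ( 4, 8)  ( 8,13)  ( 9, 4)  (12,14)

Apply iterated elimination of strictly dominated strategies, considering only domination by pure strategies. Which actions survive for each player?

Survivors P1:{A,C} P2:{Q,S}

P1 drop B (A beats it: P:4>1 Q:9>5 R:9>7 S:11>9)
P2 drop P (Q beats it: A:10>1 C:13>8)
P2 drop R (Q beats it: A:10>8 C:13>4)
P1→{A,C} P2→{Q,S}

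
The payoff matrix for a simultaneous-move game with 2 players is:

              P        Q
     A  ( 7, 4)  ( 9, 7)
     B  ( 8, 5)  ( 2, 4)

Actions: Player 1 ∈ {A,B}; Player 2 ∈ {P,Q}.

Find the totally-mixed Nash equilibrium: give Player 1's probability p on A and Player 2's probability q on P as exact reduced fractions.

P1 mixes 1/4 on A; P2 mixes 7/8 on P

P1 indiff ⇒ q·7+(1-q)·9 = q·8+(1-q)·2 ⇒ q(-1) = (1-q)(-7) ⇒ q = 7/8
P2 indiff ⇒ p·4+(1-p)·5 = p·7+(1-p)·4 ⇒ p(-3) = (1-p)(-1) ⇒ p = 1/4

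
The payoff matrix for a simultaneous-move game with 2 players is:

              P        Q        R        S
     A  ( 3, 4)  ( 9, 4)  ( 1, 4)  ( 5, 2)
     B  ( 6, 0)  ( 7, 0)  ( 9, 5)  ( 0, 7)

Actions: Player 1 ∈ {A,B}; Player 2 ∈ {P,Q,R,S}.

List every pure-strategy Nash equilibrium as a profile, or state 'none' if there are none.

(A,P): not NE [P1→B gives 6>3]
(A,Q): NE
(A,R): not NE [P1→B gives 9>1]
(A,S): not NE [P2→R gives 4>2]
(B,P): not NE [P2→S gives 7>0]
(B,Q): not NE [P1→A gives 9>7; P2→S gives 7>0]
(B,R): not NE [P2→S gives 7>5]
(B,S): not NE [P1→A gives 5>0]

NE set: (A,Q)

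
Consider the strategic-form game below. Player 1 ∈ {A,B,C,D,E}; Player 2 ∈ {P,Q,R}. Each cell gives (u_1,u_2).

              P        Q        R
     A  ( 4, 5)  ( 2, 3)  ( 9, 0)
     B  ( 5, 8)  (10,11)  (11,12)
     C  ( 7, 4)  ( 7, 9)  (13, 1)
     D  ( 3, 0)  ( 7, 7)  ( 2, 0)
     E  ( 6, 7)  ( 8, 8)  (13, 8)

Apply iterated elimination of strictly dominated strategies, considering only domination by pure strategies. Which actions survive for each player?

P1 drop A (B beats it: P:5>4 Q:10>2 R:11>9)
P1 drop D (B beats it: P:5>3 Q:10>7 R:11>2)
P2 drop P (Q beats it: B:11>8 C:9>4 E:8>7)
P1→{B,C,E} P2→{Q,R}

IESDS → P1:{B,C,E} P2:{Q,R}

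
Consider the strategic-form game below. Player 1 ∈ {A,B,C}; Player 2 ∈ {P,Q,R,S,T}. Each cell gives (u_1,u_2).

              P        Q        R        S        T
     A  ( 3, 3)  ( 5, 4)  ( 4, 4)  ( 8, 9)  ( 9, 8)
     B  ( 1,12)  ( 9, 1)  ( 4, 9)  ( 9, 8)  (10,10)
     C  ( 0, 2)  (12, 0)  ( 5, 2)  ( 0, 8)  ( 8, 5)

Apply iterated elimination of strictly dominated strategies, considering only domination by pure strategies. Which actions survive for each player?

Remaining: P1:{A,B} P2:{P,S,T}

P2 drop Q (S beats it: A:9>4 B:8>1 C:8>0)
P2 drop R (T beats it: A:8>4 B:10>9 C:5>2)
P1 drop C (A beats it: P:3>0 S:8>0 T:9>8)
P1→{A,B} P2→{P,S,T}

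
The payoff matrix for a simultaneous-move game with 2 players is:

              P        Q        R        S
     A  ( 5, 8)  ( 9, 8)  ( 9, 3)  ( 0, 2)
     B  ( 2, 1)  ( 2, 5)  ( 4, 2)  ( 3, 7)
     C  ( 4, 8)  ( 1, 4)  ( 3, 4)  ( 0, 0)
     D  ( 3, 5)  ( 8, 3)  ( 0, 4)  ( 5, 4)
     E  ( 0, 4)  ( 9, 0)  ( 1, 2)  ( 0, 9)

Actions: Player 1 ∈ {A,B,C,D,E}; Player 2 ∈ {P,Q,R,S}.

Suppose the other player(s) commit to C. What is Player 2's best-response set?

u_2(P vs C) = 8
u_2(Q vs C) = 4
u_2(R vs C) = 4
u_2(S vs C) = 0
max payoff 8 at {P}

BR_2 = {P}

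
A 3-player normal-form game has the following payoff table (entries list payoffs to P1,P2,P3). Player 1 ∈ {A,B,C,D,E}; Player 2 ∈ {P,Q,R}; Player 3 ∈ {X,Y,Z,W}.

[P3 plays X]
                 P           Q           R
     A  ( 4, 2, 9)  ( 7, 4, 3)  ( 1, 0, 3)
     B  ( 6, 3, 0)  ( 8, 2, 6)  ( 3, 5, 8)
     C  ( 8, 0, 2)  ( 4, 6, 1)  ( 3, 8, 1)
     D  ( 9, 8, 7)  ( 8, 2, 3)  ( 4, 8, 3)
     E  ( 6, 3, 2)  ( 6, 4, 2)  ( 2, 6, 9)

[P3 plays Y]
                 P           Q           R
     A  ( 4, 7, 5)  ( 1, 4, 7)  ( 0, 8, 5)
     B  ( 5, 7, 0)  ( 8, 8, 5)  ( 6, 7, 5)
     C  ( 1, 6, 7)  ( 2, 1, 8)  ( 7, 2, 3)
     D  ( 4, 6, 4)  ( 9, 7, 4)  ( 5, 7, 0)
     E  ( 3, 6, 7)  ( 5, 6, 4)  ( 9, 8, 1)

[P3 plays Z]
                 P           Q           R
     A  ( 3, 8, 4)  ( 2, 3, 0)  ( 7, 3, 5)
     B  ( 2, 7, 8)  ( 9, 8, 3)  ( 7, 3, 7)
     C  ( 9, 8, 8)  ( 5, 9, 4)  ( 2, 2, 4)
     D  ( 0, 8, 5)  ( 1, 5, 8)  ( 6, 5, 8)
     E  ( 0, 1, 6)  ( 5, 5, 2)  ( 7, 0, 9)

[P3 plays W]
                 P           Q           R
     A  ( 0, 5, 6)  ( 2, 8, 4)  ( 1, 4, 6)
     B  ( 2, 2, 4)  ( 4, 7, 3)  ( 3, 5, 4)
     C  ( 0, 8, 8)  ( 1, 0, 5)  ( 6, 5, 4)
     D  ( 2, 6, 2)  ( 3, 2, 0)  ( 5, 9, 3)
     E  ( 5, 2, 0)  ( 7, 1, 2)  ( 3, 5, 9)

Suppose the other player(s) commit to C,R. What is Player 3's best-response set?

u_3(X vs C,R) = 1
u_3(Y vs C,R) = 3
u_3(Z vs C,R) = 4
u_3(W vs C,R) = 4
max payoff 4 at {Z,W}

argmax u_3 = {Z,W}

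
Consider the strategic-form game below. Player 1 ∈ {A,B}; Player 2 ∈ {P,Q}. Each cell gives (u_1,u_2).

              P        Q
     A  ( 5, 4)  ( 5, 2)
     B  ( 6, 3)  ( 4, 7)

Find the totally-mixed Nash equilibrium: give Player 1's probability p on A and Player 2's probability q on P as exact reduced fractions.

P1 indiff ⇒ q·5+(1-q)·5 = q·6+(1-q)·4 ⇒ q(-1) = (1-q)(-1) ⇒ q = 1/2
P2 indiff ⇒ p·4+(1-p)·3 = p·2+(1-p)·7 ⇒ p(2) = (1-p)(4) ⇒ p = 2/3

(p,q) = (2/3, 1/2)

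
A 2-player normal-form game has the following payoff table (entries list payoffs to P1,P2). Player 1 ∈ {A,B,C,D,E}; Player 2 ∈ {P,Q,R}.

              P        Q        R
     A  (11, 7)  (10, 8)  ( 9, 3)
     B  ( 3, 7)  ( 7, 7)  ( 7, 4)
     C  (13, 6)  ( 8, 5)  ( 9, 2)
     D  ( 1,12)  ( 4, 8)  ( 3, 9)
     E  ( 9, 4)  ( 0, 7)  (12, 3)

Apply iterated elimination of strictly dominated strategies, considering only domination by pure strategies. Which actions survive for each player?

IESDS → P1:{A,C} P2:{P,Q}

P1 drop B (A beats it: P:11>3 Q:10>7 R:9>7)
P1 drop D (A beats it: P:11>1 Q:10>4 R:9>3)
P2 drop R (P beats it: A:7>3 C:6>2 E:4>3)
P1 drop E (A beats it: P:11>9 Q:10>0)
P1→{A,C} P2→{P,Q}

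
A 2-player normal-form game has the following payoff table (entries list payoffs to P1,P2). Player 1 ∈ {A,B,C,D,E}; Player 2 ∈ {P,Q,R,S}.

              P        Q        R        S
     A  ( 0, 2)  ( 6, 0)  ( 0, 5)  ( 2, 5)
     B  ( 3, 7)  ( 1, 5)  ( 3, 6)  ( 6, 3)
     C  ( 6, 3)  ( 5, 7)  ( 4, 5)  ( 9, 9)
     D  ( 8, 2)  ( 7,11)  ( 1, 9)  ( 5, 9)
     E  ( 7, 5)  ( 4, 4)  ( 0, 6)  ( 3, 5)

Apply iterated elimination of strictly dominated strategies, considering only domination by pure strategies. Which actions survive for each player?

Remaining: P1:{C,D} P2:{Q,S}

P1 drop A (D beats it: P:8>0 Q:7>6 R:1>0 S:5>2)
P1 drop B (C beats it: P:6>3 Q:5>1 R:4>3 S:9>6)
P1 drop E (D beats it: P:8>7 Q:7>4 R:1>0 S:5>3)
P2 drop P (Q beats it: C:7>3 D:11>2)
P2 drop R (Q beats it: C:7>5 D:11>9)
P1→{C,D} P2→{Q,S}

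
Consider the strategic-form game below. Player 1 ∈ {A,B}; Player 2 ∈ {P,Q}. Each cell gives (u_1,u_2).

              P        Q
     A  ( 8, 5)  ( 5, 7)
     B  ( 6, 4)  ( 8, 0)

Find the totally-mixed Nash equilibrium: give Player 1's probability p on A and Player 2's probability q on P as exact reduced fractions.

P1 indiff ⇒ q·8+(1-q)·5 = q·6+(1-q)·8 ⇒ q(2) = (1-q)(3) ⇒ q = 3/5
P2 indiff ⇒ p·5+(1-p)·4 = p·7+(1-p)·0 ⇒ p(-2) = (1-p)(-4) ⇒ p = 2/3

p=2/3, q=3/5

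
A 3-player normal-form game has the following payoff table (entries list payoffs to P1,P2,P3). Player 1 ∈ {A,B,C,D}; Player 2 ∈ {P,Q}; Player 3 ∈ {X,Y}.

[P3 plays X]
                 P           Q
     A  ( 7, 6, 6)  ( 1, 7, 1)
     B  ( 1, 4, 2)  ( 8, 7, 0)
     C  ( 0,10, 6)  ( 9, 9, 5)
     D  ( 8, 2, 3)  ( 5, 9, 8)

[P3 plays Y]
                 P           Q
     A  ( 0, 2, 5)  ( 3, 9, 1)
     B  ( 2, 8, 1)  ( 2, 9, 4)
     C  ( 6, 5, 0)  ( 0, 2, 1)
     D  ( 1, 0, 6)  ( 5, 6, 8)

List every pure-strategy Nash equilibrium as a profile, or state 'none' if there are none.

(A,P,X): not NE [P1→D gives 8>7; P2→Q gives 7>6]
(A,P,Y): not NE [P1→C gives 6>0; P2→Q gives 9>2; P3→X gives 6>5]
(A,Q,X): not NE [P1→C gives 9>1]
(A,Q,Y): not NE [P1→D gives 5>3]
(B,P,X): not NE [P1→D gives 8>1; P2→Q gives 7>4]
(B,P,Y): not NE [P1→C gives 6>2; P2→Q gives 9>8; P3→X gives 2>1]
(B,Q,X): not NE [P1→C gives 9>8; P3→Y gives 4>0]
(B,Q,Y): not NE [P1→D gives 5>2]
(C,P,X): not NE [P1→D gives 8>0]
(C,P,Y): not NE [P3→X gives 6>0]
(C,Q,X): not NE [P2→P gives 10>9]
(C,Q,Y): not NE [P1→D gives 5>0; P2→P gives 5>2; P3→X gives 5>1]
(D,P,X): not NE [P2→Q gives 9>2; P3→Y gives 6>3]
(D,P,Y): not NE [P1→C gives 6>1; P2→Q gives 6>0]
(D,Q,X): not NE [P1→C gives 9>5]
(D,Q,Y): NE

Nash profiles: (D,Q,Y)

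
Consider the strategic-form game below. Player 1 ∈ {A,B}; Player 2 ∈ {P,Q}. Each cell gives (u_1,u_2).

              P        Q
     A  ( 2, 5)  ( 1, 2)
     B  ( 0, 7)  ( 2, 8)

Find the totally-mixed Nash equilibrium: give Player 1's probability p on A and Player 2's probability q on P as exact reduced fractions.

p=1/4, q=1/3

P1 indiff ⇒ q·2+(1-q)·1 = q·0+(1-q)·2 ⇒ q(2) = (1-q)(1) ⇒ q = 1/3
P2 indiff ⇒ p·5+(1-p)·7 = p·2+(1-p)·8 ⇒ p(3) = (1-p)(1) ⇒ p = 1/4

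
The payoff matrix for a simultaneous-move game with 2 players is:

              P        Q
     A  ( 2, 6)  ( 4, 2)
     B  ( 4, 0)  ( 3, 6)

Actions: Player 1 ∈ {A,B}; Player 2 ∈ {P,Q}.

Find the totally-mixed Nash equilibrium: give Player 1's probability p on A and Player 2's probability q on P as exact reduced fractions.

P1 indiff ⇒ q·2+(1-q)·4 = q·4+(1-q)·3 ⇒ q(-2) = (1-q)(-1) ⇒ q = 1/3
P2 indiff ⇒ p·6+(1-p)·0 = p·2+(1-p)·6 ⇒ p(4) = (1-p)(6) ⇒ p = 3/5

P1 mixes 3/5 on A; P2 mixes 1/3 on P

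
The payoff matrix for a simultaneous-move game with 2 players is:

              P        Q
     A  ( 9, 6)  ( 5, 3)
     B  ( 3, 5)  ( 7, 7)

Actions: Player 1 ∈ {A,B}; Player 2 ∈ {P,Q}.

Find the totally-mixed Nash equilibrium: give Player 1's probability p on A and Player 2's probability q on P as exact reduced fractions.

p=2/5, q=1/4

P1 indiff ⇒ q·9+(1-q)·5 = q·3+(1-q)·7 ⇒ q(6) = (1-q)(2) ⇒ q = 1/4
P2 indiff ⇒ p·6+(1-p)·5 = p·3+(1-p)·7 ⇒ p(3) = (1-p)(2) ⇒ p = 2/5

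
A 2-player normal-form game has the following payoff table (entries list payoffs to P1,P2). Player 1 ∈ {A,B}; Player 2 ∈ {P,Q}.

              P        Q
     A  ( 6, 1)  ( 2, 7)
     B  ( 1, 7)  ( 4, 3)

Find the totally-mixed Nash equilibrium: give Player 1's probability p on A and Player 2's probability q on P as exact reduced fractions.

P1 indiff ⇒ q·6+(1-q)·2 = q·1+(1-q)·4 ⇒ q(5) = (1-q)(2) ⇒ q = 2/7
P2 indiff ⇒ p·1+(1-p)·7 = p·7+(1-p)·3 ⇒ p(-6) = (1-p)(-4) ⇒ p = 2/5

(p,q) = (2/5, 2/7)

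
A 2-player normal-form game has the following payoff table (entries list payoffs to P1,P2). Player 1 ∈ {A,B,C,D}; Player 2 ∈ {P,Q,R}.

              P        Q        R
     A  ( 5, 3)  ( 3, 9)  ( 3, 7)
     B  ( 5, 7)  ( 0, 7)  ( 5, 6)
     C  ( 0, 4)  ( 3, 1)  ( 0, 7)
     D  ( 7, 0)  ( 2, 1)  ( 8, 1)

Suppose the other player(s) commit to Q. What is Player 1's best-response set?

BR_1 = {A,C}

u_1(A vs Q) = 3
u_1(B vs Q) = 0
u_1(C vs Q) = 3
u_1(D vs Q) = 2
max payoff 3 at {A,C}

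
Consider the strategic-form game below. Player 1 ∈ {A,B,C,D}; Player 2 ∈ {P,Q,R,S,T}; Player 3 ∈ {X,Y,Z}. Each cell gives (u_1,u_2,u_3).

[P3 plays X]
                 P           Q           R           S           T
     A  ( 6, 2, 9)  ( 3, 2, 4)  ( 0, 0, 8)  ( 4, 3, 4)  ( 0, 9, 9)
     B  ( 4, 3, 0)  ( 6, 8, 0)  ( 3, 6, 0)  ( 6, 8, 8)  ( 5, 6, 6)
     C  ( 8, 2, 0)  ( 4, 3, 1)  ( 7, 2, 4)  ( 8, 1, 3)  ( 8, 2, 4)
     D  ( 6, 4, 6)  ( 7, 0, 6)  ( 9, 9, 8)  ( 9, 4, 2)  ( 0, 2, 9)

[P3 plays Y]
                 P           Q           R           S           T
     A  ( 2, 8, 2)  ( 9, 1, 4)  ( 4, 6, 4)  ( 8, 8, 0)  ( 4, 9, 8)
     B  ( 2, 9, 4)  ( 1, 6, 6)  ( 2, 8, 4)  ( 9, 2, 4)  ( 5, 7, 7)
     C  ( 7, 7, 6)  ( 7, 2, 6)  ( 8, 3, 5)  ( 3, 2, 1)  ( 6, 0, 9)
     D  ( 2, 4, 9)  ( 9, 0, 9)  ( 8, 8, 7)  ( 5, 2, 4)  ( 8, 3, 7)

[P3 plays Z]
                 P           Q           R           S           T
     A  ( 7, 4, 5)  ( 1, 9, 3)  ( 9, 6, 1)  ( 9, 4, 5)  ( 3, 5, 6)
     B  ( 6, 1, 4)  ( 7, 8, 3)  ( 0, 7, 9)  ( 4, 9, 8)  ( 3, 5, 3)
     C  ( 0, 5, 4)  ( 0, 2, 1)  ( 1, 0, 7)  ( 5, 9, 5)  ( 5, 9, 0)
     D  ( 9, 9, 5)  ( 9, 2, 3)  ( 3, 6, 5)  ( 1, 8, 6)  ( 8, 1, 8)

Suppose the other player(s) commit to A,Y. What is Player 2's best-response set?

P2 best: {T}

u_2(P vs A,Y) = 8
u_2(Q vs A,Y) = 1
u_2(R vs A,Y) = 6
u_2(S vs A,Y) = 8
u_2(T vs A,Y) = 9
max payoff 9 at {T}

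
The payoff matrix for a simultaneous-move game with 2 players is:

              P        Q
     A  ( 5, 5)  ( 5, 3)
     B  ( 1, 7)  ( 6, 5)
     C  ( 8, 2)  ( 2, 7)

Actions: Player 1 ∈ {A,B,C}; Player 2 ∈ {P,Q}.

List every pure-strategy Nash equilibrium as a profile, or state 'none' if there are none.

(A,P): not NE [P1→C gives 8>5]
(A,Q): not NE [P1→B gives 6>5; P2→P gives 5>3]
(B,P): not NE [P1→C gives 8>1]
(B,Q): not NE [P2→P gives 7>5]
(C,P): not NE [P2→Q gives 7>2]
(C,Q): not NE [P1→B gives 6>2]

Equilibria: none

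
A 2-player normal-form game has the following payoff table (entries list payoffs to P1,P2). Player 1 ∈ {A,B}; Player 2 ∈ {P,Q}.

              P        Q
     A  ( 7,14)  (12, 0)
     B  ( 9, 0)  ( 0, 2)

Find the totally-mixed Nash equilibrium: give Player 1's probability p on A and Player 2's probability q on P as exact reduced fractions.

P1 indiff ⇒ q·7+(1-q)·12 = q·9+(1-q)·0 ⇒ q(-2) = (1-q)(-12) ⇒ q = 6/7
P2 indiff ⇒ p·14+(1-p)·0 = p·0+(1-p)·2 ⇒ p(14) = (1-p)(2) ⇒ p = 1/8

P1 mixes 1/8 on A; P2 mixes 6/7 on P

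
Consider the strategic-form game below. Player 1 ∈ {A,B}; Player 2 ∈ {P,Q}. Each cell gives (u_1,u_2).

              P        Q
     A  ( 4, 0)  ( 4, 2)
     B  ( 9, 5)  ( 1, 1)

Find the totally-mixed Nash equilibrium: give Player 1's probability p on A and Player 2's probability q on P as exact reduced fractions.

P1 indiff ⇒ q·4+(1-q)·4 = q·9+(1-q)·1 ⇒ q(-5) = (1-q)(-3) ⇒ q = 3/8
P2 indiff ⇒ p·0+(1-p)·5 = p·2+(1-p)·1 ⇒ p(-2) = (1-p)(-4) ⇒ p = 2/3

p=2/3, q=3/8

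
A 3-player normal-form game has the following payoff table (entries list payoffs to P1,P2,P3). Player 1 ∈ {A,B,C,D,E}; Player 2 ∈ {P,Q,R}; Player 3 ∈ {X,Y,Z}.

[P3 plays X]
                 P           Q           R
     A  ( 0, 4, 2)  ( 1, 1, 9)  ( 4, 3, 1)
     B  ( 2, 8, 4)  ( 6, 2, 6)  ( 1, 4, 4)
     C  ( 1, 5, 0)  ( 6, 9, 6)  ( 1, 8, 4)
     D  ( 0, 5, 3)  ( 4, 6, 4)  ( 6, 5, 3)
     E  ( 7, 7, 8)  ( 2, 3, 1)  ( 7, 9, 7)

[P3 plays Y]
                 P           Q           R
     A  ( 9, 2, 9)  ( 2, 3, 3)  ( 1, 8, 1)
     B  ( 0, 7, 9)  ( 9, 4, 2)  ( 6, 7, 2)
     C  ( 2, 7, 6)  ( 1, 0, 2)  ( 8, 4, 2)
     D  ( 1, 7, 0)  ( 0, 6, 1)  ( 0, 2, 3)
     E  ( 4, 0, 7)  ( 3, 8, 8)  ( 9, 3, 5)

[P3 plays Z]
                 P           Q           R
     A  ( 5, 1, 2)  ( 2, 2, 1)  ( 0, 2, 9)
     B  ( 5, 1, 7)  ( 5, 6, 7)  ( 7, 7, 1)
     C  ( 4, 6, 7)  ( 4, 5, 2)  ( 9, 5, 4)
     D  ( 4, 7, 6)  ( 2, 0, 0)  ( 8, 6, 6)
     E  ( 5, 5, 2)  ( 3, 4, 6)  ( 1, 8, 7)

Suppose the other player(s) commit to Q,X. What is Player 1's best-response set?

argmax u_1 = {B,C}

u_1(A vs Q,X) = 1
u_1(B vs Q,X) = 6
u_1(C vs Q,X) = 6
u_1(D vs Q,X) = 4
u_1(E vs Q,X) = 2
max payoff 6 at {B,C}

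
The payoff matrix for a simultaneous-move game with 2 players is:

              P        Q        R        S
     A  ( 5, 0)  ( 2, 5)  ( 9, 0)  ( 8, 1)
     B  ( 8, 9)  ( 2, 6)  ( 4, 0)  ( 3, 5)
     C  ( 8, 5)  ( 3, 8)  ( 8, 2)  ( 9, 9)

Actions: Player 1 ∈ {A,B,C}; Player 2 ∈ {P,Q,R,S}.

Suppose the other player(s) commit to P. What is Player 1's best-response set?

u_1(A vs P) = 5
u_1(B vs P) = 8
u_1(C vs P) = 8
max payoff 8 at {B,C}

P1 best: {B,C}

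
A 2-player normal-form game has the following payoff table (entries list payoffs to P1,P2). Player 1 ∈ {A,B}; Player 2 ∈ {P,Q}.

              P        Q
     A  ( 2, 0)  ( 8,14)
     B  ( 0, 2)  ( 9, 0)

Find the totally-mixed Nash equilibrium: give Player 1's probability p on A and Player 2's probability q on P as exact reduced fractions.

P1 indiff ⇒ q·2+(1-q)·8 = q·0+(1-q)·9 ⇒ q(2) = (1-q)(1) ⇒ q = 1/3
P2 indiff ⇒ p·0+(1-p)·2 = p·14+(1-p)·0 ⇒ p(-14) = (1-p)(-2) ⇒ p = 1/8

p=1/8, q=1/3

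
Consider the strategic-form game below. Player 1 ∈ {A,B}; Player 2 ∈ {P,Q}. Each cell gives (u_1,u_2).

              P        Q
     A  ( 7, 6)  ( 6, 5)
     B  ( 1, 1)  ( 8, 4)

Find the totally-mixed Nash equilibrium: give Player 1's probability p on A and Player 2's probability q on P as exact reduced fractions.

P1 mixes 3/4 on A; P2 mixes 1/4 on P

P1 indiff ⇒ q·7+(1-q)·6 = q·1+(1-q)·8 ⇒ q(6) = (1-q)(2) ⇒ q = 1/4
P2 indiff ⇒ p·6+(1-p)·1 = p·5+(1-p)·4 ⇒ p(1) = (1-p)(3) ⇒ p = 3/4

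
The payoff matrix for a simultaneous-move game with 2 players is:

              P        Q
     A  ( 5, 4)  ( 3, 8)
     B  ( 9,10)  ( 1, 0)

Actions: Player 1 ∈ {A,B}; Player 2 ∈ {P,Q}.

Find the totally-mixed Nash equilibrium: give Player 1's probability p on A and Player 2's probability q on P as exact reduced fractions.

(p,q) = (5/7, 1/3)

P1 indiff ⇒ q·5+(1-q)·3 = q·9+(1-q)·1 ⇒ q(-4) = (1-q)(-2) ⇒ q = 1/3
P2 indiff ⇒ p·4+(1-p)·10 = p·8+(1-p)·0 ⇒ p(-4) = (1-p)(-10) ⇒ p = 5/7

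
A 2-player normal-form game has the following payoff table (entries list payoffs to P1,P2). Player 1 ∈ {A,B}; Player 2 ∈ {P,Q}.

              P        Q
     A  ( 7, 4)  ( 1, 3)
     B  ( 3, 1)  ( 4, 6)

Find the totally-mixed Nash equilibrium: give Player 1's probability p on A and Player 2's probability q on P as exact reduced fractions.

P1 mixes 5/6 on A; P2 mixes 3/7 on P

P1 indiff ⇒ q·7+(1-q)·1 = q·3+(1-q)·4 ⇒ q(4) = (1-q)(3) ⇒ q = 3/7
P2 indiff ⇒ p·4+(1-p)·1 = p·3+(1-p)·6 ⇒ p(1) = (1-p)(5) ⇒ p = 5/6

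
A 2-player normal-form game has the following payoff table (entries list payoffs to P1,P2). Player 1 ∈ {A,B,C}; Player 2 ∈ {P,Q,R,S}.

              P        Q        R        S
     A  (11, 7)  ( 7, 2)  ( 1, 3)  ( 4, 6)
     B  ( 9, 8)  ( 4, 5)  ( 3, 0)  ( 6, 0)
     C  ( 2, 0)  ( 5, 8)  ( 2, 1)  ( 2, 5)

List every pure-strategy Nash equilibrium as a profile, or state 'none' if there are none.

(A,P): NE
(A,Q): not NE [P2→P gives 7>2]
(A,R): not NE [P1→B gives 3>1; P2→P gives 7>3]
(A,S): not NE [P1→B gives 6>4; P2→P gives 7>6]
(B,P): not NE [P1→A gives 11>9]
(B,Q): not NE [P1→A gives 7>4; P2→P gives 8>5]
(B,R): not NE [P2→P gives 8>0]
(B,S): not NE [P2→P gives 8>0]
(C,P): not NE [P1→A gives 11>2; P2→Q gives 8>0]
(C,Q): not NE [P1→A gives 7>5]
(C,R): not NE [P1→B gives 3>2; P2→Q gives 8>1]
(C,S): not NE [P1→B gives 6>2; P2→Q gives 8>5]

Nash profiles: (A,P)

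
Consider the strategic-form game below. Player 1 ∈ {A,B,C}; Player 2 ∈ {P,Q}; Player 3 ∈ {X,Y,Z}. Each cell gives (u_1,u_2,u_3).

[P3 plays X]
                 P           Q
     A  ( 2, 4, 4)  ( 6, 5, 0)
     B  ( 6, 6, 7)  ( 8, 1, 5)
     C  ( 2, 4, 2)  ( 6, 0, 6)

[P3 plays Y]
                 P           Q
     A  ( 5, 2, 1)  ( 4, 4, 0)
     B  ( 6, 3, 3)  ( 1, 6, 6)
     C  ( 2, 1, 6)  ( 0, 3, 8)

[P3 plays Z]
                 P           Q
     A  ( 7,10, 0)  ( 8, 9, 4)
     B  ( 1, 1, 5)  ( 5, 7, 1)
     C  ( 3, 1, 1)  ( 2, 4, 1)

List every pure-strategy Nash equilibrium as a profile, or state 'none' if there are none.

PSNE = {(B,P,X)}

(A,P,X): not NE [P1→B gives 6>2; P2→Q gives 5>4]
(A,P,Y): not NE [P1→B gives 6>5; P2→Q gives 4>2; P3→X gives 4>1]
(A,P,Z): not NE [P3→X gives 4>0]
(A,Q,X): not NE [P1→B gives 8>6; P3→Z gives 4>0]
(A,Q,Y): not NE [P3→Z gives 4>0]
(A,Q,Z): not NE [P2→P gives 10>9]
(B,P,X): NE
(B,P,Y): not NE [P2→Q gives 6>3; P3→X gives 7>3]
(B,P,Z): not NE [P1→A gives 7>1; P2→Q gives 7>1; P3→X gives 7>5]
(B,Q,X): not NE [P2→P gives 6>1; P3→Y gives 6>5]
(B,Q,Y): not NE [P1→A gives 4>1]
(B,Q,Z): not NE [P1→A gives 8>5; P3→Y gives 6>1]
(C,P,X): not NE [P1→B gives 6>2; P3→Y gives 6>2]
(C,P,Y): not NE [P1→B gives 6>2; P2→Q gives 3>1]
(C,P,Z): not NE [P1→A gives 7>3; P2→Q gives 4>1; P3→Y gives 6>1]
(C,Q,X): not NE [P1→B gives 8>6; P2→P gives 4>0; P3→Y gives 8>6]
(C,Q,Y): not NE [P1→A gives 4>0]
(C,Q,Z): not NE [P1→A gives 8>2; P3→Y gives 8>1]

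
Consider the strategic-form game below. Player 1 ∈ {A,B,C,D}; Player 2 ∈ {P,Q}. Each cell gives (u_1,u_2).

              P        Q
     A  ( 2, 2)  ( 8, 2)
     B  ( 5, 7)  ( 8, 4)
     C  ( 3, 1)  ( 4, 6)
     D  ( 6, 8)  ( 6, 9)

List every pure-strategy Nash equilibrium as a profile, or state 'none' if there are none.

(A,P): not NE [P1→D gives 6>2]
(A,Q): NE
(B,P): not NE [P1→D gives 6>5]
(B,Q): not NE [P2→P gives 7>4]
(C,P): not NE [P1→D gives 6>3; P2→Q gives 6>1]
(C,Q): not NE [P1→B gives 8>4]
(D,P): not NE [P2→Q gives 9>8]
(D,Q): not NE [P1→B gives 8>6]

PSNE = {(A,Q)}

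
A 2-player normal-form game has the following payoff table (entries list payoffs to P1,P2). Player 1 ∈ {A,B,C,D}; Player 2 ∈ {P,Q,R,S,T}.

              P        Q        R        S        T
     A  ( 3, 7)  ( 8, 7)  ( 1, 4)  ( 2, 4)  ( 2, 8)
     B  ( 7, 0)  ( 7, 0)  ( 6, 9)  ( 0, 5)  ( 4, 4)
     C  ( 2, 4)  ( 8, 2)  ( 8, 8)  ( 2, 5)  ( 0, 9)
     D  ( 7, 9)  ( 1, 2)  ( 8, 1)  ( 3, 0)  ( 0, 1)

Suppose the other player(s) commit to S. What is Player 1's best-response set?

P1 best: {D}

u_1(A vs S) = 2
u_1(B vs S) = 0
u_1(C vs S) = 2
u_1(D vs S) = 3
max payoff 3 at {D}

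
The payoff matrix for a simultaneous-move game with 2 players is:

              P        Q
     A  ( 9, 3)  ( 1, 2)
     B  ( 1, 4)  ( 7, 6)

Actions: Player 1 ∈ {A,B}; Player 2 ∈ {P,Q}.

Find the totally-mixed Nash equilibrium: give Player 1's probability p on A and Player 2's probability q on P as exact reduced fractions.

(p,q) = (2/3, 3/7)

P1 indiff ⇒ q·9+(1-q)·1 = q·1+(1-q)·7 ⇒ q(8) = (1-q)(6) ⇒ q = 3/7
P2 indiff ⇒ p·3+(1-p)·4 = p·2+(1-p)·6 ⇒ p(1) = (1-p)(2) ⇒ p = 2/3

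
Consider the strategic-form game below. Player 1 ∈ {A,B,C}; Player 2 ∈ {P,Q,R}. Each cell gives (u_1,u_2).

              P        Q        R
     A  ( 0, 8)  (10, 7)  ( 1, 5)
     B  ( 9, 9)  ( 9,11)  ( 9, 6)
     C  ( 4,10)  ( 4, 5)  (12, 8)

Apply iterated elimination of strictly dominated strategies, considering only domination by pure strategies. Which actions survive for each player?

P2 drop R (P beats it: A:8>5 B:9>6 C:10>8)
P1 drop C (B beats it: P:9>4 Q:9>4)
P1→{A,B} P2→{P,Q}

Remaining: P1:{A,B} P2:{P,Q}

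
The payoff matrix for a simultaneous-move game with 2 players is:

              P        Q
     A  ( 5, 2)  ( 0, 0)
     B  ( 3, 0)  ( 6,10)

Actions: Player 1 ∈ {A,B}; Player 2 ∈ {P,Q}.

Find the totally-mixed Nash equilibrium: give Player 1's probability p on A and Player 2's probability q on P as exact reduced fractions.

P1 indiff ⇒ q·5+(1-q)·0 = q·3+(1-q)·6 ⇒ q(2) = (1-q)(6) ⇒ q = 3/4
P2 indiff ⇒ p·2+(1-p)·0 = p·0+(1-p)·10 ⇒ p(2) = (1-p)(10) ⇒ p = 5/6

(p,q) = (5/6, 3/4)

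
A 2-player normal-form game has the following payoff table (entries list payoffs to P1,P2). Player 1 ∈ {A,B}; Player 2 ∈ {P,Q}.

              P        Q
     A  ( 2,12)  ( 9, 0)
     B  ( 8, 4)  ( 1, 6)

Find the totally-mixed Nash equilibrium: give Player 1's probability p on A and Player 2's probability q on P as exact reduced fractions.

P1 mixes 1/7 on A; P2 mixes 4/7 on P

P1 indiff ⇒ q·2+(1-q)·9 = q·8+(1-q)·1 ⇒ q(-6) = (1-q)(-8) ⇒ q = 4/7
P2 indiff ⇒ p·12+(1-p)·4 = p·0+(1-p)·6 ⇒ p(12) = (1-p)(2) ⇒ p = 1/7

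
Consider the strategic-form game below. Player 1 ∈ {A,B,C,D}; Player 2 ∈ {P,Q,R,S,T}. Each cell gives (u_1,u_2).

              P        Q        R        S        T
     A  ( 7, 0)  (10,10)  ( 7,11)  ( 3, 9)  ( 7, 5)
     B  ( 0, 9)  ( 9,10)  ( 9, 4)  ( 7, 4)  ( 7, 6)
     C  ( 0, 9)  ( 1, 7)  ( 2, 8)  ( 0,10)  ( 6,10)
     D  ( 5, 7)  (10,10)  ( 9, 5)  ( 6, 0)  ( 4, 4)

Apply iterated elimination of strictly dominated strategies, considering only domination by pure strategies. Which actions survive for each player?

P1 drop C (A beats it: P:7>0 Q:10>1 R:7>2 S:3>0 T:7>6)
P2 drop P (Q beats it: A:10>0 B:10>9 D:10>7)
P2 drop S (Q beats it: A:10>9 B:10>4 D:10>0)
P2 drop T (Q beats it: A:10>5 B:10>6 D:10>4)
P1→{A,B,D} P2→{Q,R}

IESDS → P1:{A,B,D} P2:{Q,R}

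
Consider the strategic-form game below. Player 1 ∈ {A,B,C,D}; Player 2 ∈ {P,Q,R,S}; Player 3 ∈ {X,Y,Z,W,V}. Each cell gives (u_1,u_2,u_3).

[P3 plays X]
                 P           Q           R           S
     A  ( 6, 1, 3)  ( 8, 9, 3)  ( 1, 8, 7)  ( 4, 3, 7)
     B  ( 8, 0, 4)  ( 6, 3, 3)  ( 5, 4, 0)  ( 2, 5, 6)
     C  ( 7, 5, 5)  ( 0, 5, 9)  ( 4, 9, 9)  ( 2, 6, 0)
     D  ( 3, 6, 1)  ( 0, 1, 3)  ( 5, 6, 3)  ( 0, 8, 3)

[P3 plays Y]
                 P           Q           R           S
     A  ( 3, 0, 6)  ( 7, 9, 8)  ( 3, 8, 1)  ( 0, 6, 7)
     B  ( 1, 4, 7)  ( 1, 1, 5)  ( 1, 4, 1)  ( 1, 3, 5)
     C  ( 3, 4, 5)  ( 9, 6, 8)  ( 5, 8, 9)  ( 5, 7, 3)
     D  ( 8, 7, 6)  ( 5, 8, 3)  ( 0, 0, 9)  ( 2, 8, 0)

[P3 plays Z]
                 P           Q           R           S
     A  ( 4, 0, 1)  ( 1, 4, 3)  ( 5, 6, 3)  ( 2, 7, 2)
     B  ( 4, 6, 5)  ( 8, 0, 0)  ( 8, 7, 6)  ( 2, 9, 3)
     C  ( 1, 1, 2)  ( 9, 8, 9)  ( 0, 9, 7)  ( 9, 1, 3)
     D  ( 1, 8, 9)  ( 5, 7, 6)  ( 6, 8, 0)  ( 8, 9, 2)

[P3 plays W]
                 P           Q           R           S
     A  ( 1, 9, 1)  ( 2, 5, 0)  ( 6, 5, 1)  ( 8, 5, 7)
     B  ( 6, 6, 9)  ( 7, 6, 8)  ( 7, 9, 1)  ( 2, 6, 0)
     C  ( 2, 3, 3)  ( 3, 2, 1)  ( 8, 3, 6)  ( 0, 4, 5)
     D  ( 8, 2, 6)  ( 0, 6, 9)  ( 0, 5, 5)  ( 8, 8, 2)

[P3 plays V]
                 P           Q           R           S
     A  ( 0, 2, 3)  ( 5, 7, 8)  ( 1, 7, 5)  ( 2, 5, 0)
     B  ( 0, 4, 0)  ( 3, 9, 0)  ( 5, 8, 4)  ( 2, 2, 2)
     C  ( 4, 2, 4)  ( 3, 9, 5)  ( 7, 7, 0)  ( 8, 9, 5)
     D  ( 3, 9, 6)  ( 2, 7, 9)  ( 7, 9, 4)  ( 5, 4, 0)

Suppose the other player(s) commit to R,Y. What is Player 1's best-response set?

argmax u_1 = {C}

u_1(A vs R,Y) = 3
u_1(B vs R,Y) = 1
u_1(C vs R,Y) = 5
u_1(D vs R,Y) = 0
max payoff 5 at {C}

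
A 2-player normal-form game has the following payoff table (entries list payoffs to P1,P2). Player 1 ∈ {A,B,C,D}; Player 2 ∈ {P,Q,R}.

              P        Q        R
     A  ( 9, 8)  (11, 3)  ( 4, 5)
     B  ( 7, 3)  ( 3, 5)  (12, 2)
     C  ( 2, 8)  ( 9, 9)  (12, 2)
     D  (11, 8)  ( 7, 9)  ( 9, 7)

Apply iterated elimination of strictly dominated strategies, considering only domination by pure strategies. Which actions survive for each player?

P2 drop R (P beats it: A:8>5 B:3>2 C:8>2 D:8>7)
P1 drop B (A beats it: P:9>7 Q:11>3)
P1 drop C (A beats it: P:9>2 Q:11>9)
P1→{A,D} P2→{P,Q}

Survivors P1:{A,D} P2:{P,Q}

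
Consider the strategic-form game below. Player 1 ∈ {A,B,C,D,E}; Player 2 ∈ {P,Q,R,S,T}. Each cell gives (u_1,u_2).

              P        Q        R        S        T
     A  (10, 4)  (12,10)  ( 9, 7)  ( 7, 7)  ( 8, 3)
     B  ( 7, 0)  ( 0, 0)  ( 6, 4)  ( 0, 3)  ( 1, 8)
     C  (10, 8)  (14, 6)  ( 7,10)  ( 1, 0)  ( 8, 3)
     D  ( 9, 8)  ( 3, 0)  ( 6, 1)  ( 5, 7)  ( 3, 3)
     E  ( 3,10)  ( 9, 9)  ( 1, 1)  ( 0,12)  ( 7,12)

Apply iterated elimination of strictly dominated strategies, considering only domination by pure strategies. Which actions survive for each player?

P1 drop B (A beats it: P:10>7 Q:12>0 R:9>6 S:7>0 T:8>1)
P1 drop D (A beats it: P:10>9 Q:12>3 R:9>6 S:7>5 T:8>3)
P1 drop E (A beats it: P:10>3 Q:12>9 R:9>1 S:7>0 T:8>7)
P2 drop P (R beats it: A:7>4 C:10>8)
P2 drop S (Q beats it: A:10>7 C:6>0)
P2 drop T (Q beats it: A:10>3 C:6>3)
P1→{A,C} P2→{Q,R}

Survivors P1:{A,C} P2:{Q,R}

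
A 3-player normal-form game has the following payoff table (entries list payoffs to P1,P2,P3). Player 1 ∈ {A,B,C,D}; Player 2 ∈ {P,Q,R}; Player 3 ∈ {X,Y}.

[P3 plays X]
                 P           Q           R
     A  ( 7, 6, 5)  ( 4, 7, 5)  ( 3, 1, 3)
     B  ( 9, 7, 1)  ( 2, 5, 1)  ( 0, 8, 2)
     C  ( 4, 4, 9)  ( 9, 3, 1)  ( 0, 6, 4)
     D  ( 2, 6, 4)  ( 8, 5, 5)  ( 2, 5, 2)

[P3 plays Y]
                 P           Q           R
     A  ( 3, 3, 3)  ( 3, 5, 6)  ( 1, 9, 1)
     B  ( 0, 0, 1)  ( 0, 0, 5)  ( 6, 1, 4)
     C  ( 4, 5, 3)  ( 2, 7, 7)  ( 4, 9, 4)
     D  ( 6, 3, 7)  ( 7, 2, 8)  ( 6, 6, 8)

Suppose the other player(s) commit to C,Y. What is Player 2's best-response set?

argmax u_2 = {R}

u_2(P vs C,Y) = 5
u_2(Q vs C,Y) = 7
u_2(R vs C,Y) = 9
max payoff 9 at {R}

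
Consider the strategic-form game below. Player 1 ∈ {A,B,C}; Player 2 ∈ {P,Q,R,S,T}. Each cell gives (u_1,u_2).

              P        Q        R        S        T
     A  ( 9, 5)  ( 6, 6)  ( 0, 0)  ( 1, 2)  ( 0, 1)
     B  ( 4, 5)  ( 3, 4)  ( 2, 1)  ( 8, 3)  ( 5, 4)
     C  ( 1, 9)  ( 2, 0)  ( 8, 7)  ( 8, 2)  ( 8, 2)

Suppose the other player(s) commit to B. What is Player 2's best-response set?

u_2(P vs B) = 5
u_2(Q vs B) = 4
u_2(R vs B) = 1
u_2(S vs B) = 3
u_2(T vs B) = 4
max payoff 5 at {P}

P2 best: {P}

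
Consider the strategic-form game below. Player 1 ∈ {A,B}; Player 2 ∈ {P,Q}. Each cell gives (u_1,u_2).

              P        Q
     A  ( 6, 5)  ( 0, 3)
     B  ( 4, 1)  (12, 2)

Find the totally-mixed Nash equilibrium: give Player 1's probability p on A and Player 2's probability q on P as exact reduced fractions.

P1 indiff ⇒ q·6+(1-q)·0 = q·4+(1-q)·12 ⇒ q(2) = (1-q)(12) ⇒ q = 6/7
P2 indiff ⇒ p·5+(1-p)·1 = p·3+(1-p)·2 ⇒ p(2) = (1-p)(1) ⇒ p = 1/3

p=1/3, q=6/7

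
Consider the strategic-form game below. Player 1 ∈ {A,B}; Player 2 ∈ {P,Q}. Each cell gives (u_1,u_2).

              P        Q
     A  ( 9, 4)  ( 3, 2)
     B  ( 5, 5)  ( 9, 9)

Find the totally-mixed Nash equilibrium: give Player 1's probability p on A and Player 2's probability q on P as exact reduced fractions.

(p,q) = (2/3, 3/5)

P1 indiff ⇒ q·9+(1-q)·3 = q·5+(1-q)·9 ⇒ q(4) = (1-q)(6) ⇒ q = 3/5
P2 indiff ⇒ p·4+(1-p)·5 = p·2+(1-p)·9 ⇒ p(2) = (1-p)(4) ⇒ p = 2/3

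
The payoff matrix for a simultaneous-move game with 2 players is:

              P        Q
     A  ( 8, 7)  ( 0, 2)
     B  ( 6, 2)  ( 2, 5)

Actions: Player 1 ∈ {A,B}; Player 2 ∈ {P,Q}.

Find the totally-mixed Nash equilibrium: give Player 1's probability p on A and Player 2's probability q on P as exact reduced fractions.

(p,q) = (3/8, 1/2)

P1 indiff ⇒ q·8+(1-q)·0 = q·6+(1-q)·2 ⇒ q(2) = (1-q)(2) ⇒ q = 1/2
P2 indiff ⇒ p·7+(1-p)·2 = p·2+(1-p)·5 ⇒ p(5) = (1-p)(3) ⇒ p = 3/8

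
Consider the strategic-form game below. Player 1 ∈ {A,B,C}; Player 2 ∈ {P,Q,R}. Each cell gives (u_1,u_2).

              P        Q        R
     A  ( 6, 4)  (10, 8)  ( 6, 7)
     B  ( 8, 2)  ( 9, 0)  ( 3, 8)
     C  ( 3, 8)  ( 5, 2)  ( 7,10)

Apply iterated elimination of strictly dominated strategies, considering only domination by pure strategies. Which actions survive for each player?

Remaining: P1:{A,C} P2:{Q,R}

P2 drop P (R beats it: A:7>4 B:8>2 C:10>8)
P1 drop B (A beats it: Q:10>9 R:6>3)
P1→{A,C} P2→{Q,R}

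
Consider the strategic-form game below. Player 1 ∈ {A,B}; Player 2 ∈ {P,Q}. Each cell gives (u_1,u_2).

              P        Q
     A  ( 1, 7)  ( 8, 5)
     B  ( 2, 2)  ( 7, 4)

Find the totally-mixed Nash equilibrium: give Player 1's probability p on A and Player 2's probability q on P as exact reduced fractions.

p=1/2, q=1/2

P1 indiff ⇒ q·1+(1-q)·8 = q·2+(1-q)·7 ⇒ q(-1) = (1-q)(-1) ⇒ q = 1/2
P2 indiff ⇒ p·7+(1-p)·2 = p·5+(1-p)·4 ⇒ p(2) = (1-p)(2) ⇒ p = 1/2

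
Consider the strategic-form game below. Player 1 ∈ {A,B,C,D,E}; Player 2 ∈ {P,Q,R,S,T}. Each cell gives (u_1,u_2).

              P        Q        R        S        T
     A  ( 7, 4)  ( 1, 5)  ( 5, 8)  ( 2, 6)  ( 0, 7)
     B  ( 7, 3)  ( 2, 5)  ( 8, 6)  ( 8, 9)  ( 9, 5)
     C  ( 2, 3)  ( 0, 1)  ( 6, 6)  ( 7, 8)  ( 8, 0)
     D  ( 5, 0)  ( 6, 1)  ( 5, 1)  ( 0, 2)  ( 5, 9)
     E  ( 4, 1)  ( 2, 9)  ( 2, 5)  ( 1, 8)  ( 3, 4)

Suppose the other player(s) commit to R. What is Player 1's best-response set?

P1 best: {B}

u_1(A vs R) = 5
u_1(B vs R) = 8
u_1(C vs R) = 6
u_1(D vs R) = 5
u_1(E vs R) = 2
max payoff 8 at {B}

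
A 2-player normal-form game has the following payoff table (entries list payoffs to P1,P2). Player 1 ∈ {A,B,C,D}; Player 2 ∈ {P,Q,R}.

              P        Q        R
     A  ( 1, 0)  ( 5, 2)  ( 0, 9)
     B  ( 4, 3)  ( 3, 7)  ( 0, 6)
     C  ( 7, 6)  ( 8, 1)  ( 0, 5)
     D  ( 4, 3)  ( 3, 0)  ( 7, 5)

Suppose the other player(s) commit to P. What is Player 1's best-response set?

u_1(A vs P) = 1
u_1(B vs P) = 4
u_1(C vs P) = 7
u_1(D vs P) = 4
max payoff 7 at {C}

BR_1 = {C}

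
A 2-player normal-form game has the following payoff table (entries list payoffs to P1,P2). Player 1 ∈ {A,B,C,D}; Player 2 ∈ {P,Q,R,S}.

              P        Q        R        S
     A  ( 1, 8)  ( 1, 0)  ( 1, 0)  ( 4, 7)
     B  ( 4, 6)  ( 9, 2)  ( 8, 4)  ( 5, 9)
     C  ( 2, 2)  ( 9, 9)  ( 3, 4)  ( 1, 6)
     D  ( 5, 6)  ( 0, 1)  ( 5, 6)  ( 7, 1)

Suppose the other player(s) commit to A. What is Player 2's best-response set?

argmax u_2 = {P}

u_2(P vs A) = 8
u_2(Q vs A) = 0
u_2(R vs A) = 0
u_2(S vs A) = 7
max payoff 8 at {P}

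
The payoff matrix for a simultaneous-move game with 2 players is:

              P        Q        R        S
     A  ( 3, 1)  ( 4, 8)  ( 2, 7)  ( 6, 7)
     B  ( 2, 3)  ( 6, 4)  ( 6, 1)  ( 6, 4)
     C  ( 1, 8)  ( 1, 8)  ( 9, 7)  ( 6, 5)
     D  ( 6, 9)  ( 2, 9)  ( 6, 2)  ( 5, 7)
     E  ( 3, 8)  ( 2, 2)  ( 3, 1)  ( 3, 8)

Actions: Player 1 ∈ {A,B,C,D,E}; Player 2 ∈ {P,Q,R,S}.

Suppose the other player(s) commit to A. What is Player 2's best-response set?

u_2(P vs A) = 1
u_2(Q vs A) = 8
u_2(R vs A) = 7
u_2(S vs A) = 7
max payoff 8 at {Q}

argmax u_2 = {Q}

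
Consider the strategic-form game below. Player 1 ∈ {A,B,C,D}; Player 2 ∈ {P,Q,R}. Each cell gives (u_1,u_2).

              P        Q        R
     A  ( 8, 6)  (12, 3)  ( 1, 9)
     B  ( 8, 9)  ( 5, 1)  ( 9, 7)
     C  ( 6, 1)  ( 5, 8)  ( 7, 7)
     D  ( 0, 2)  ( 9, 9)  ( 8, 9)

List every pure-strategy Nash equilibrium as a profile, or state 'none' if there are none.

(A,P): not NE [P2→R gives 9>6]
(A,Q): not NE [P2→R gives 9>3]
(A,R): not NE [P1→B gives 9>1]
(B,P): NE
(B,Q): not NE [P1→A gives 12>5; P2→P gives 9>1]
(B,R): not NE [P2→P gives 9>7]
(C,P): not NE [P1→B gives 8>6; P2→Q gives 8>1]
(C,Q): not NE [P1→A gives 12>5]
(C,R): not NE [P1→B gives 9>7; P2→Q gives 8>7]
(D,P): not NE [P1→B gives 8>0; P2→R gives 9>2]
(D,Q): not NE [P1→A gives 12>9]
(D,R): not NE [P1→B gives 9>8]

Nash profiles: (B,P)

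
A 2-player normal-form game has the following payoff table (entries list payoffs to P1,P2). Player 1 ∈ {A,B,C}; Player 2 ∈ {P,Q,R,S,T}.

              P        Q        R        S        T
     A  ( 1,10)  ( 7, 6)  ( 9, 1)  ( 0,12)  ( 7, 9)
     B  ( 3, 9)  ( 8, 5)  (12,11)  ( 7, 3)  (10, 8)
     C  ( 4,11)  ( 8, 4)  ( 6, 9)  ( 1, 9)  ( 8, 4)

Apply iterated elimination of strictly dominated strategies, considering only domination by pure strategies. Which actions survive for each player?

P1 drop A (B beats it: P:3>1 Q:8>7 R:12>9 S:7>0 T:10>7)
P2 drop Q (P beats it: B:9>5 C:11>4)
P2 drop S (P beats it: B:9>3 C:11>9)
P2 drop T (P beats it: B:9>8 C:11>4)
P1→{B,C} P2→{P,R}

Remaining: P1:{B,C} P2:{P,R}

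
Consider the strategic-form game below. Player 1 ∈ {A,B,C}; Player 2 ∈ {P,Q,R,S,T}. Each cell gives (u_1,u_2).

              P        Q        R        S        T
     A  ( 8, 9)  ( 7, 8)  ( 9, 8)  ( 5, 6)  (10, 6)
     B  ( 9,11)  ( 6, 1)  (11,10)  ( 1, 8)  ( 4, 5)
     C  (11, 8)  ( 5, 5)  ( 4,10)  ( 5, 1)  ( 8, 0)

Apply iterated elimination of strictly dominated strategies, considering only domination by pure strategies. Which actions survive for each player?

P2 drop Q (P beats it: A:9>8 B:11>1 C:8>5)
P2 drop S (P beats it: A:9>6 B:11>8 C:8>1)
P2 drop T (P beats it: A:9>6 B:11>5 C:8>0)
P1 drop A (B beats it: P:9>8 R:11>9)
P1→{B,C} P2→{P,R}

Survivors P1:{B,C} P2:{P,R}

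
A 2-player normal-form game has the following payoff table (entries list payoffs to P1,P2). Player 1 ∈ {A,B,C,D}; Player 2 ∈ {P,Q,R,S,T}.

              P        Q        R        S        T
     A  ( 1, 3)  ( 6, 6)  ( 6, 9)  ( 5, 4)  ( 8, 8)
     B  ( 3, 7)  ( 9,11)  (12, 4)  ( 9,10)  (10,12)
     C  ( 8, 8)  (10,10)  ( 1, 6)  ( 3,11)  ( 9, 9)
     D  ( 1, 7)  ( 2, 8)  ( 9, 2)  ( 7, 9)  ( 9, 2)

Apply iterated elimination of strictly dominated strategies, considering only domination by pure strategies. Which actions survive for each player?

Remaining: P1:{B,C} P2:{Q,S,T}

P1 drop A (B beats it: P:3>1 Q:9>6 R:12>6 S:9>5 T:10>8)
P1 drop D (B beats it: P:3>1 Q:9>2 R:12>9 S:9>7 T:10>9)
P2 drop P (Q beats it: B:11>7 C:10>8)
P2 drop R (Q beats it: B:11>4 C:10>6)
P1→{B,C} P2→{Q,S,T}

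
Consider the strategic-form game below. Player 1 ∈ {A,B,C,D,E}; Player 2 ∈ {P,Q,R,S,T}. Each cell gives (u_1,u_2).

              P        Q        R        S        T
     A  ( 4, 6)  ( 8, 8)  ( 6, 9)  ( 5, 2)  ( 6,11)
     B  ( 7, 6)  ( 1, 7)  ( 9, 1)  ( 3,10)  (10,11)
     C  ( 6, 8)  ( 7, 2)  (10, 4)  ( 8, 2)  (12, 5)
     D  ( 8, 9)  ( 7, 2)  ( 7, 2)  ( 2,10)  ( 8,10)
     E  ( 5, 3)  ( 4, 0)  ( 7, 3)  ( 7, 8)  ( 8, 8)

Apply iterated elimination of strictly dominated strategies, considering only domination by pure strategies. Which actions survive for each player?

Remaining: P1:{B,C,D} P2:{P,S,T}

P1 drop E (C beats it: P:6>5 Q:7>4 R:10>7 S:8>7 T:12>8)
P2 drop Q (T beats it: A:11>8 B:11>7 C:5>2 D:10>2)
P1 drop A (C beats it: P:6>4 R:10>6 S:8>5 T:12>6)
P2 drop R (P beats it: B:6>1 C:8>4 D:9>2)
P1→{B,C,D} P2→{P,S,T}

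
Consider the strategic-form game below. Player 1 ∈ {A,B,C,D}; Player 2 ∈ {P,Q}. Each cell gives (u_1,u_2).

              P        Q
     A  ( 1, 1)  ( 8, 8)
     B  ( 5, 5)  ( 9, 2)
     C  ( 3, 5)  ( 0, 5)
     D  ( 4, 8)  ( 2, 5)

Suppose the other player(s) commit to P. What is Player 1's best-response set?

P1 best: {B}

u_1(A vs P) = 1
u_1(B vs P) = 5
u_1(C vs P) = 3
u_1(D vs P) = 4
max payoff 5 at {B}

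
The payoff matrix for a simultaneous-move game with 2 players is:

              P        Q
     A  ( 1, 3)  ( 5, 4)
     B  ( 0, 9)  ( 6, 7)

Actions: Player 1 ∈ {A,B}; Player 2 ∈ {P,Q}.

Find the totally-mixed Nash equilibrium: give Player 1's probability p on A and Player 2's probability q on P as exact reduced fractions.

P1 indiff ⇒ q·1+(1-q)·5 = q·0+(1-q)·6 ⇒ q(1) = (1-q)(1) ⇒ q = 1/2
P2 indiff ⇒ p·3+(1-p)·9 = p·4+(1-p)·7 ⇒ p(-1) = (1-p)(-2) ⇒ p = 2/3

(p,q) = (2/3, 1/2)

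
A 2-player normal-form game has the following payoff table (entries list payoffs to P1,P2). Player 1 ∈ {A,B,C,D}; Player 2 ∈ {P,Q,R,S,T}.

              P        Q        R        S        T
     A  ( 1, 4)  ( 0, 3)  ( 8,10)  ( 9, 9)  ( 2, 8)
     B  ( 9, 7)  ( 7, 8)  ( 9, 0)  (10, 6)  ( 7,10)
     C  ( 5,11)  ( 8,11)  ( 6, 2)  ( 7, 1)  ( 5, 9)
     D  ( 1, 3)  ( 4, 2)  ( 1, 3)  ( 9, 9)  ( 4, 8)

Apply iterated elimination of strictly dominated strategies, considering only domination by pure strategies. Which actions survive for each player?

P1 drop A (B beats it: P:9>1 Q:7>0 R:9>8 S:10>9 T:7>2)
P1 drop D (B beats it: P:9>1 Q:7>4 R:9>1 S:10>9 T:7>4)
P2 drop R (P beats it: B:7>0 C:11>2)
P2 drop S (P beats it: B:7>6 C:11>1)
P1→{B,C} P2→{P,Q,T}

Survivors P1:{B,C} P2:{P,Q,T}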